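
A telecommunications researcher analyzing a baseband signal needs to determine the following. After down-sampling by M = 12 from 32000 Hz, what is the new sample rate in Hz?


Decimation reduces the sample rate:
fs_out = fs_in / M
       = 32000 / 12
       = 2666.6667 Hz

2666.6667 Hz


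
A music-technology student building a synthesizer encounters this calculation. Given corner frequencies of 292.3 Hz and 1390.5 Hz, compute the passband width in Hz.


Bandwidth is the difference of -3dB frequencies:
BW = f_high - f_low
   = 1390.5 - 292.3
   = 1098.2 Hz

1098.2 Hz


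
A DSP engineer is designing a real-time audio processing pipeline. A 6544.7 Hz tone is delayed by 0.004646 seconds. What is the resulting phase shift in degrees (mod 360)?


Phase shift from frequency and time delay:
phi = 360 * f * t_delay
    = 360 * 6544.7 * 0.004646
    = 10946.4 degrees
    mod 360 = 146.4 degrees

146.4 degrees


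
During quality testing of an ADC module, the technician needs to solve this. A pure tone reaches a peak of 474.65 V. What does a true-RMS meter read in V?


RMS voltage for a sinusoidal waveform:
V_rms = V_peak / sqrt(2)
      = 474.65 / 1.414214
      = 335.628 V

335.628 V


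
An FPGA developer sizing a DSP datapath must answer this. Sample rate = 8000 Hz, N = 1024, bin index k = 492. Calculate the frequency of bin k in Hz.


Frequency of DFT bin k:
f_k = k * fs / N
    = 492 * 8000 / 1024
    = 3936000 / 1024
    = 3843.75 Hz

3843.75 Hz


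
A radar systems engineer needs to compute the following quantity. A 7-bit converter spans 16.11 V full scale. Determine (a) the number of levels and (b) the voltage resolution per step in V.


Step 1 — number of quantization levels:
L = 2^N = 2^7 = 128

Step 2 — LSB step size:
delta = Vfs / L
      = 16.11 / 128
      = 0.12585937 V

Levels = 128; step size = 0.12585937 V


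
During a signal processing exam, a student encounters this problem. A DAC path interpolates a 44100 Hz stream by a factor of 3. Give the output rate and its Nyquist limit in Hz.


Step 1 — output sample rate after interpolation by L:
fs_out = L * fs_in = 3 * 44100 = 132300 Hz

Step 2 — Nyquist frequency of the output stream:
f_Nyq = fs_out / 2 = 132300 / 2 = 66150.0 Hz

fs_out = 132300 Hz; f_Nyquist = 66150.0 Hz


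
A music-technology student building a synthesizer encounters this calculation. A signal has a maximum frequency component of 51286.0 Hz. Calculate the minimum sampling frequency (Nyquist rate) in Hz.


The Nyquist rate is twice the maximum frequency component.
fs_min = 2 * fmax
      = 2 * 51286.0
      = 102572.0 Hz

102572.0


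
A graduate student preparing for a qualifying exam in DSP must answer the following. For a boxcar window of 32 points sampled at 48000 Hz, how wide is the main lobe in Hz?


Main lobe width for a rectangular window:
Width = 2 * fs / N
      = 2 * 48000 / 32
      = 96000 / 32
      = 3000.0 Hz

3000.0 Hz


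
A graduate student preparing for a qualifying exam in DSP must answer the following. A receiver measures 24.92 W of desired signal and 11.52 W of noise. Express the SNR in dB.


SNR in decibels:
SNR = 10 * log10(Ps / Pn)
    = 10 * log10(24.92 / 11.52)
    = 10 * log10(2.1632)
    = 10 * 0.3351
    = 3.35 dB

3.35 dB


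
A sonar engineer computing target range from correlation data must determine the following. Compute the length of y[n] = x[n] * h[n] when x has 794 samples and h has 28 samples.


Linear convolution output length:
L = N + M - 1
  = 794 + 28 - 1
  = 821 samples

821


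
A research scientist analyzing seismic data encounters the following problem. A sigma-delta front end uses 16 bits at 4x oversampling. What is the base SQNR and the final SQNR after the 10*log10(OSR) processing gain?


Step 1 — baseline SQNR at Nyquist:
SQNR_base = 6.02*N + 1.76
          = 6.02*16 + 1.76
          = 98.08 dB

Step 2 — oversampling processing gain:
G = 10*log10(OSR) = 10*log10(4) = 6.02 dB

Step 3 — total:
SQNR_total = 98.08 + 6.02 = 104.1 dB

Base SQNR = 98.08 dB; oversampled SQNR = 104.1 dB


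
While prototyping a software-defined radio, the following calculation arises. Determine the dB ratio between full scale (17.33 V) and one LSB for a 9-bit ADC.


Dynamic range from full-scale to LSB:
V_min = V_max / 2^bits = 17.33 / 2^9
DR = 20 * log10(V_max / V_min)
   = 20 * log10(2^9)
   = 20 * 9 * log10(2)
   = 54.19 dB

54.19 dB


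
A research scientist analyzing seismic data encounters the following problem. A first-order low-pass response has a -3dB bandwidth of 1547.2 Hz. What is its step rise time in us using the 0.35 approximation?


Rise time from bandwidth relationship:
tr = 0.35 / BW
   = 0.35 / 1547.2
   = 0.0002262150982 s
   = 226.2151 us

226.2151 us


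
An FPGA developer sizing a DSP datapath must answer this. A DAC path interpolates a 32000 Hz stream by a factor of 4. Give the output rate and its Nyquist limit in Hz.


Step 1 — output sample rate after interpolation by L:
fs_out = L * fs_in = 4 * 32000 = 128000 Hz

Step 2 — Nyquist frequency of the output stream:
f_Nyq = fs_out / 2 = 128000 / 2 = 64000.0 Hz

fs_out = 128000 Hz; f_Nyquist = 64000.0 Hz


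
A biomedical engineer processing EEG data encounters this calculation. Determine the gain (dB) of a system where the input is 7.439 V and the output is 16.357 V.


Voltage gain in dB:
G = 20 * log10(Vout / Vin)
  = 20 * log10(16.357 / 7.439)
  = 20 * log10(2.198817)
  = 20 * 0.342189
  = 6.84 dB

6.84 dB


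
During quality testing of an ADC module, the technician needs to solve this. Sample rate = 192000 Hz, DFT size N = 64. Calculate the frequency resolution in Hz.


DFT frequency resolution:
df = fs / N
   = 192000 / 64
   = 3000.0 Hz

3000.0 Hz


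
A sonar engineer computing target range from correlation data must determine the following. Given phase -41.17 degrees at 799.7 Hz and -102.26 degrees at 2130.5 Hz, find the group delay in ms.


Group delay from phase difference:
tau = -d(phi)/d(omega)
d(phi) = -61.09 deg = -1.066222 rad
d(omega) = 2*pi*(2130.5 - 799.7) = 8361.663 rad/s
tau = -(-1.066222) / 8361.663
    = 0.1275 ms

0.1275 ms


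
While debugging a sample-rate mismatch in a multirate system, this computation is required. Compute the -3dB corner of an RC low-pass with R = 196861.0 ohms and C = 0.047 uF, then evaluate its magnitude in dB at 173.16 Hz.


Step 1 — cutoff frequency:
fc = 1 / (2*pi*R*C)
C = 0.047 uF = 4.7e-08 F
fc = 1 / (2*pi*196861.0*4.7e-08)
   = 17.2014 Hz

Step 2 — magnitude at f = 173.16 Hz:
|H(f)| = 1 / sqrt(1 + (f/fc)^2)
f/fc = 173.16 / 17.2014 = 10.066622
|H| = 1 / sqrt(1 + 101.336878) = 0.0988516
|H|_dB = 20*log10(0.0988516) = -20.1 dB

fc = 17.2014 Hz; |H(173.16 Hz)| = -20.1 dB


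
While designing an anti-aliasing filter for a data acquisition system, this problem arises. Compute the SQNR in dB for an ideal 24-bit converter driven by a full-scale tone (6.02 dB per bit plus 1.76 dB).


Theoretical SNR for a full-scale sinusoid:
SNR = 6.02 * N + 1.76
    = 6.02 * 24 + 1.76
    = 144.48 + 1.76
    = 146.24 dB

146.24 dB


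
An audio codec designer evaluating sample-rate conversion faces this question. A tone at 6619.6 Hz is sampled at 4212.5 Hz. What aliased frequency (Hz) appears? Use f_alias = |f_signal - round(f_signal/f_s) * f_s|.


Compute the nearest integer multiple of fs to the signal:
n = round(6619.6 / 4212.5) = 2
f_alias = |6619.6 - 2 * 4212.5|
        = |6619.6 - 8425.0|
        = 1805.4 Hz

1805.4


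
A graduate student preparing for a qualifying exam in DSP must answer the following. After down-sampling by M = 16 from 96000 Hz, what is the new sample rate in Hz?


Decimation reduces the sample rate:
fs_out = fs_in / M
       = 96000 / 16
       = 6000.0 Hz

6000.0 Hz


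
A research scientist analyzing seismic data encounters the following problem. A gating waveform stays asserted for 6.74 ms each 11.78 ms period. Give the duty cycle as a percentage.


Duty cycle as a percentage:
DC = (t_on / T) * 100
   = (6.74 / 11.78) * 100
   = 0.572156 * 100
   = 57.22 %

57.22 %


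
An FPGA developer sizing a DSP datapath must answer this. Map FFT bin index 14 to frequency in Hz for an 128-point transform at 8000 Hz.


Frequency of DFT bin k:
f_k = k * fs / N
    = 14 * 8000 / 128
    = 112000 / 128
    = 875.0 Hz

875.0 Hz


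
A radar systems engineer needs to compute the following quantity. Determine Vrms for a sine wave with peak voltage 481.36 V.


RMS voltage for a sinusoidal waveform:
V_rms = V_peak / sqrt(2)
      = 481.36 / 1.414214
      = 340.373 V

340.373 V


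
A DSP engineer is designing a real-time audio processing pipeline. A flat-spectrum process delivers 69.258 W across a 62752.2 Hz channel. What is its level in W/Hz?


Power spectral density:
PSD = P / BW
    = 69.258 / 62752.2
    = 0.00110367 W/Hz

0.00110367 W/Hz


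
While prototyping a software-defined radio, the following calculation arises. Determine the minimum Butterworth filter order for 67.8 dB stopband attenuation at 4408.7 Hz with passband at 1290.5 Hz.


Butterworth filter order formula:
n = log10(10^(A/10) - 1) / (2 * log10(f_stop/f_pass))
10^(67.8/10) - 1 = 6025594.8607
f_stop/f_pass = 4408.7 / 1290.5 = 3.4163
n = 6.3536 -> ceil = 7

7


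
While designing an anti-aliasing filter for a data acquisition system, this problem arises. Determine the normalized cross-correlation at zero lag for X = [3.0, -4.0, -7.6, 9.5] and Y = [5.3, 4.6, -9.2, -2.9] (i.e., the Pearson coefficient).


Pearson correlation coefficient (population):
r = cov(X,Y) / (std(X) * std(Y))
Mean X = 0.225, Mean Y = -0.55
Cov(X,Y) = 10.09125
Std(X) = 6.572813, Std(Y) = 5.939066
r = 0.2585

0.2585


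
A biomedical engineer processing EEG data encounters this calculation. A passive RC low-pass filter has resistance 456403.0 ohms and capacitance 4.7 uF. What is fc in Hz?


Cutoff frequency of a first-order RC filter:
fc = 1 / (2 * pi * R * C)
C = 4.7 uF = 4.7e-06 F
fc = 1 / (2 * pi * 456403.0 * 4.7e-06)
   = 1 / 13.478023731638
   = 0.074195 Hz

0.074195 Hz


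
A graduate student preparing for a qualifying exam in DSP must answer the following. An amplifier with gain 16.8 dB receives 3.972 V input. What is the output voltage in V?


Output voltage from dB gain:
V_out = V_in * 10^(gain_dB / 20)
      = 3.972 * 10^(16.8 / 20)
      = 3.972 * 6.91831
      = 27.4795 V

27.4795 V


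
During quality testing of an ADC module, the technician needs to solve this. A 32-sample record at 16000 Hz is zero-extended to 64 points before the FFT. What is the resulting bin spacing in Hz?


Frequency resolution after zero-padding:
N_padded = 32 * 2 = 64
df = fs / N_padded
   = 16000 / 64
   = 250.0 Hz

250.0 Hz


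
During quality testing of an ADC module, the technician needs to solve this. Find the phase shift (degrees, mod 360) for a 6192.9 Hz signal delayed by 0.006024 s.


Phase shift from frequency and time delay:
phi = 360 * f * t_delay
    = 360 * 6192.9 * 0.006024
    = 13430.17 degrees
    mod 360 = 110.17 degrees

110.17 degrees


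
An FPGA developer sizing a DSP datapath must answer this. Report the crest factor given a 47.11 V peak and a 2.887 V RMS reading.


Crest factor is the ratio of peak to RMS:
CF = V_peak / V_rms
   = 47.11 / 2.887
   = 16.318

16.318


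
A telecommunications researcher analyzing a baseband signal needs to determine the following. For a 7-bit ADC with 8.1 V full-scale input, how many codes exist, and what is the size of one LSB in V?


Step 1 — number of quantization levels:
L = 2^N = 2^7 = 128

Step 2 — LSB step size:
delta = Vfs / L
      = 8.1 / 128
      = 0.06328125 V

Levels = 128; step size = 0.06328125 V


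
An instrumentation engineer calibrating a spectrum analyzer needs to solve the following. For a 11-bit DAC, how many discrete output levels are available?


Number of quantization levels = 2^N
= 2^11
= 2048

2048


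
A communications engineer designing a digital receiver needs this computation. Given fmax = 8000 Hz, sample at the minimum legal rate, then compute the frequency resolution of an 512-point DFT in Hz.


Step 1 — Nyquist sampling rate:
fs = 2 * fmax = 2 * 8000 = 16000 Hz

Step 2 — DFT bin spacing:
df = fs / N = 16000 / 512 = 31.25 Hz

31.25 Hz


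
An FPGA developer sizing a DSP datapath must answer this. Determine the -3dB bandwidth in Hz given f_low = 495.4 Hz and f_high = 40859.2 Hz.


Bandwidth is the difference of -3dB frequencies:
BW = f_high - f_low
   = 40859.2 - 495.4
   = 40363.8 Hz

40363.8 Hz


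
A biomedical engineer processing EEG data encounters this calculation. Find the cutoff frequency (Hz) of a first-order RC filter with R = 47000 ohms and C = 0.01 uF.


Cutoff frequency of a first-order RC filter:
fc = 1 / (2 * pi * R * C)
C = 0.01 uF = 1e-08 F
fc = 1 / (2 * pi * 47000 * 1e-08)
   = 1 / 0.0029530970943744
   = 338.627538 Hz

338.627538 Hz


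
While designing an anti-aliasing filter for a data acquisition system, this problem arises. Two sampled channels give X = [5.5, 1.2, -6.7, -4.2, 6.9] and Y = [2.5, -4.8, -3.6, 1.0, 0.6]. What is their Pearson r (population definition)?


Pearson correlation coefficient (population):
r = cov(X,Y) / (std(X) * std(Y))
Mean X = 0.54, Mean Y = -0.86
Cov(X,Y) = 6.8744
Std(X) = 5.298528, Std(Y) = 2.825314
r = 0.4592

0.4592


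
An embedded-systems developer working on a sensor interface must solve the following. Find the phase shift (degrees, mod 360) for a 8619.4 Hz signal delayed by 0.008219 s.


Phase shift from frequency and time delay:
phi = 360 * f * t_delay
    = 360 * 8619.4 * 0.008219
    = 25503.43 degrees
    mod 360 = 303.43 degrees

303.43 degrees


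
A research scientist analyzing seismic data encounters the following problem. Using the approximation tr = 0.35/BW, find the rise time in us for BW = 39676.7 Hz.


Rise time from bandwidth relationship:
tr = 0.35 / BW
   = 0.35 / 39676.7
   = 8.821298142e-06 s
   = 8.8213 us

8.8213 us


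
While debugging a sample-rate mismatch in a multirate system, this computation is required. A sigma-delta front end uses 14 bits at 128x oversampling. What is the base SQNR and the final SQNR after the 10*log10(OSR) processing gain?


Step 1 — baseline SQNR at Nyquist:
SQNR_base = 6.02*N + 1.76
          = 6.02*14 + 1.76
          = 86.04 dB

Step 2 — oversampling processing gain:
G = 10*log10(OSR) = 10*log10(128) = 21.07 dB

Step 3 — total:
SQNR_total = 86.04 + 21.07 = 107.11 dB

Base SQNR = 86.04 dB; oversampled SQNR = 107.11 dB


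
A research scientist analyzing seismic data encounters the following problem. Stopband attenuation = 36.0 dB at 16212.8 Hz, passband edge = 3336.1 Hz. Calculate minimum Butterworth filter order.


Butterworth filter order formula:
n = log10(10^(A/10) - 1) / (2 * log10(f_stop/f_pass))
10^(36.0/10) - 1 = 3980.0717
f_stop/f_pass = 16212.8 / 3336.1 = 4.8598
n = 2.6215 -> ceil = 3

3


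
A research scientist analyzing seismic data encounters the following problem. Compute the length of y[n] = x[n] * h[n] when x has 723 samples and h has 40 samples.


Linear convolution output length:
L = N + M - 1
  = 723 + 40 - 1
  = 762 samples

762


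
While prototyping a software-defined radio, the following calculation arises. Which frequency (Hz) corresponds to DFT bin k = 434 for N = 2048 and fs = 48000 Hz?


Frequency of DFT bin k:
f_k = k * fs / N
    = 434 * 48000 / 2048
    = 20832000 / 2048
    = 10171.875 Hz

10171.875 Hz


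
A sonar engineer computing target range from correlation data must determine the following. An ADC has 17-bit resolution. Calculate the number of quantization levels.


Number of quantization levels = 2^N
= 2^17
= 131072

131072


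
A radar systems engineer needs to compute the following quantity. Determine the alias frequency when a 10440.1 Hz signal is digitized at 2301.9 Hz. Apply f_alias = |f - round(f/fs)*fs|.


Compute the nearest integer multiple of fs to the signal:
n = round(10440.1 / 2301.9) = 5
f_alias = |10440.1 - 5 * 2301.9|
        = |10440.1 - 11509.5|
        = 1069.4 Hz

1069.4


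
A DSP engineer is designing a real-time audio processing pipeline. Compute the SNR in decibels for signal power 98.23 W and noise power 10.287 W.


SNR in decibels:
SNR = 10 * log10(Ps / Pn)
    = 10 * log10(98.23 / 10.287)
    = 10 * log10(9.5489)
    = 10 * 0.98
    = 9.8 dB

9.8 dB


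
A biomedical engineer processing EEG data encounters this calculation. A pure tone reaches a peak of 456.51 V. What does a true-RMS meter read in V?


RMS voltage for a sinusoidal waveform:
V_rms = V_peak / sqrt(2)
      = 456.51 / 1.414214
      = 322.801 V

322.801 V


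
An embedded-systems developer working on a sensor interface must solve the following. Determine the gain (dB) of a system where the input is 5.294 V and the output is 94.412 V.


Voltage gain in dB:
G = 20 * log10(Vout / Vin)
  = 20 * log10(94.412 / 5.294)
  = 20 * log10(17.833774)
  = 20 * 1.251243
  = 25.02 dB

25.02 dB


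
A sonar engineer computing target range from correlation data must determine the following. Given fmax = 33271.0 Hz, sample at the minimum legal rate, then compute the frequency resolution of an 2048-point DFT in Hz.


Step 1 — Nyquist sampling rate:
fs = 2 * fmax = 2 * 33271.0 = 66542.0 Hz

Step 2 — DFT bin spacing:
df = fs / N = 66542.0 / 2048 = 32.4912 Hz

32.4912 Hz


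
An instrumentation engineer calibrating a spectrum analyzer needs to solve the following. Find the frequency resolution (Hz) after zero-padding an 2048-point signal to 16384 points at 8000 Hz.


Frequency resolution after zero-padding:
N_padded = 2048 * 8 = 16384
df = fs / N_padded
   = 8000 / 16384
   = 0.4883 Hz

0.4883 Hz


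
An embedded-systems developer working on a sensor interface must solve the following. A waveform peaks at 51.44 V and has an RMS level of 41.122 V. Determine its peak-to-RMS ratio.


Crest factor is the ratio of peak to RMS:
CF = V_peak / V_rms
   = 51.44 / 41.122
   = 1.2509

1.2509


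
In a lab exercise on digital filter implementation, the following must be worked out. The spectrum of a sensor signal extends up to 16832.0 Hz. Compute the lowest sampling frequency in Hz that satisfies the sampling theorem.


The Nyquist rate is twice the maximum frequency component.
fs_min = 2 * fmax
      = 2 * 16832.0
      = 33664.0 Hz

33664.0


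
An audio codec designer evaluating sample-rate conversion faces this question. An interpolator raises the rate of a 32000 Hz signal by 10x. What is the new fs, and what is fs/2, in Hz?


Step 1 — output sample rate after interpolation by L:
fs_out = L * fs_in = 10 * 32000 = 320000 Hz

Step 2 — Nyquist frequency of the output stream:
f_Nyq = fs_out / 2 = 320000 / 2 = 160000.0 Hz

fs_out = 320000 Hz; f_Nyquist = 160000.0 Hz


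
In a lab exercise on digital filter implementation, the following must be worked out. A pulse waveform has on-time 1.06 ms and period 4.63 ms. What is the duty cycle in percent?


Duty cycle as a percentage:
DC = (t_on / T) * 100
   = (1.06 / 4.63) * 100
   = 0.228942 * 100
   = 22.89 %

22.89 %


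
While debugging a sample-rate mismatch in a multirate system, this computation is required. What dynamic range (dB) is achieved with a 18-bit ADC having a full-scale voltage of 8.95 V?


Dynamic range from full-scale to LSB:
V_min = V_max / 2^bits = 8.95 / 2^18
DR = 20 * log10(V_max / V_min)
   = 20 * log10(2^18)
   = 20 * 18 * log10(2)
   = 108.37 dB

108.37 dB


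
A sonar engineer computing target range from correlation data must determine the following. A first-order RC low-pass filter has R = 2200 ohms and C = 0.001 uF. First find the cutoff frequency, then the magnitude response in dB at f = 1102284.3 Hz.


Step 1 — cutoff frequency:
fc = 1 / (2*pi*R*C)
C = 0.001 uF = 1e-09 F
fc = 1 / (2*pi*2200*1e-09)
   = 72343.156 Hz

Step 2 — magnitude at f = 1102284.3 Hz:
|H(f)| = 1 / sqrt(1 + (f/fc)^2)
f/fc = 1102284.3 / 72343.156 = 15.236884
|H| = 1 / sqrt(1 + 232.162634) = 0.0654893
|H|_dB = 20*log10(0.0654893) = -23.68 dB

fc = 72343.156 Hz; |H(1102284.3 Hz)| = -23.68 dB


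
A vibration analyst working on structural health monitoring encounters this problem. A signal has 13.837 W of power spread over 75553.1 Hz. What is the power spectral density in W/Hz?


Power spectral density:
PSD = P / BW
    = 13.837 / 75553.1
    = 0.00018314 W/Hz

0.00018314 W/Hz


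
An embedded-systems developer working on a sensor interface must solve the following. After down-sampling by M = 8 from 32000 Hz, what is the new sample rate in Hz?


Decimation reduces the sample rate:
fs_out = fs_in / M
       = 32000 / 8
       = 4000.0 Hz

4000.0 Hz


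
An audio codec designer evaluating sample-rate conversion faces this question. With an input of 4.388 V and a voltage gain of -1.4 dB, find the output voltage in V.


Output voltage from dB gain:
V_out = V_in * 10^(gain_dB / 20)
      = 4.388 * 10^(-1.4 / 20)
      = 4.388 * 0.851138
      = 3.7348 V

3.7348 V


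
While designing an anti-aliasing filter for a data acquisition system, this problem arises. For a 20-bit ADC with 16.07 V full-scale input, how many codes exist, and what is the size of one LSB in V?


Step 1 — number of quantization levels:
L = 2^N = 2^20 = 1048576

Step 2 — LSB step size:
delta = Vfs / L
      = 16.07 / 1048576
      = 1.533e-05 V

Levels = 1048576; step size = 1.533e-05 V


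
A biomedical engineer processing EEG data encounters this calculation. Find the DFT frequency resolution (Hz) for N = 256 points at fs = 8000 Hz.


DFT frequency resolution:
df = fs / N
   = 8000 / 256
   = 31.25 Hz

31.25 Hz


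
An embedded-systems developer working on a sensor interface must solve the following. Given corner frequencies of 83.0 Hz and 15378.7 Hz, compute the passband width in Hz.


Bandwidth is the difference of -3dB frequencies:
BW = f_high - f_low
   = 15378.7 - 83.0
   = 15295.7 Hz

15295.7 Hz


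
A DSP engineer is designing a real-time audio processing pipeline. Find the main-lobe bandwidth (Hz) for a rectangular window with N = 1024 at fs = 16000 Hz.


Main lobe width for a rectangular window:
Width = 2 * fs / N
      = 2 * 16000 / 1024
      = 32000 / 1024
      = 31.25 Hz

31.25 Hz


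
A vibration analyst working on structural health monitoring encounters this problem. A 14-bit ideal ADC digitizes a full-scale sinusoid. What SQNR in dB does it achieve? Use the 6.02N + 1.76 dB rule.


Theoretical SNR for a full-scale sinusoid:
SNR = 6.02 * N + 1.76
    = 6.02 * 14 + 1.76
    = 84.28 + 1.76
    = 86.04 dB

86.04 dB


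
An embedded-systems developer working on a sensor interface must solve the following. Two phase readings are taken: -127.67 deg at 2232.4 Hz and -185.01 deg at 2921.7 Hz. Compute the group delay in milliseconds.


Group delay from phase difference:
tau = -d(phi)/d(omega)
d(phi) = -57.34 deg = -1.000772 rad
d(omega) = 2*pi*(2921.7 - 2232.4) = 4330.9996 rad/s
tau = -(-1.000772) / 4330.9996
    = 0.2311 ms

0.2311 ms


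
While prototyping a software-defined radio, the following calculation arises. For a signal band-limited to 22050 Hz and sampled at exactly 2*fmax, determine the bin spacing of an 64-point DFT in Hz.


Step 1 — Nyquist sampling rate:
fs = 2 * fmax = 2 * 22050 = 44100 Hz

Step 2 — DFT bin spacing:
df = fs / N = 44100 / 64 = 689.0625 Hz

689.0625 Hz


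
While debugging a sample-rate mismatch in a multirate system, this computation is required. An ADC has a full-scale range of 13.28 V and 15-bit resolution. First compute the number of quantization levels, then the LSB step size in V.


Step 1 — number of quantization levels:
L = 2^N = 2^15 = 32768

Step 2 — LSB step size:
delta = Vfs / L
      = 13.28 / 32768
      = 0.00040527 V

Levels = 32768; step size = 0.00040527 V


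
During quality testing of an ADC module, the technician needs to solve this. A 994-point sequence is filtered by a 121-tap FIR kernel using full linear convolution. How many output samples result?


Linear convolution output length:
L = N + M - 1
  = 994 + 121 - 1
  = 1114 samples

1114


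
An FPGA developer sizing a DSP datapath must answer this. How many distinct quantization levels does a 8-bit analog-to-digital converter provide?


Number of quantization levels = 2^N
= 2^8
= 256

256


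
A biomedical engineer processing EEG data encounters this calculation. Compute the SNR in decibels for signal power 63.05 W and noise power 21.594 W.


SNR in decibels:
SNR = 10 * log10(Ps / Pn)
    = 10 * log10(63.05 / 21.594)
    = 10 * log10(2.9198)
    = 10 * 0.4654
    = 4.65 dB

4.65 dB


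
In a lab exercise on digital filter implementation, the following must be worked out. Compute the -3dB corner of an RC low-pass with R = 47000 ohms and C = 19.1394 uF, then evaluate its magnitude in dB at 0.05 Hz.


Step 1 — cutoff frequency:
fc = 1 / (2*pi*R*C)
C = 19.1394 uF = 1.91394e-05 F
fc = 1 / (2*pi*47000*1.91394e-05)
   = 0.176927 Hz

Step 2 — magnitude at f = 0.05 Hz:
|H(f)| = 1 / sqrt(1 + (f/fc)^2)
f/fc = 0.05 / 0.176927 = 0.282602
|H| = 1 / sqrt(1 + 0.079864) = 0.962311
|H|_dB = 20*log10(0.962311) = -0.33 dB

fc = 0.176927 Hz; |H(0.05 Hz)| = -0.33 dB


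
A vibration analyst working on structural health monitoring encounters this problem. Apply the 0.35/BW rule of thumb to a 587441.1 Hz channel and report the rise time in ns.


Rise time from bandwidth relationship:
tr = 0.35 / BW
   = 0.35 / 587441.1
   = 5.958044134e-07 s
   = 595.8044 ns

595.8044 ns


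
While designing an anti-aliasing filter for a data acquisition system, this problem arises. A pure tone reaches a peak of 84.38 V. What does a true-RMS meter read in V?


RMS voltage for a sinusoidal waveform:
V_rms = V_peak / sqrt(2)
      = 84.38 / 1.414214
      = 59.666 V

59.666 V


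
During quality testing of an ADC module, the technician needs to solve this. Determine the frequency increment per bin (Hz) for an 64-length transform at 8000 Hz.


DFT frequency resolution:
df = fs / N
   = 8000 / 64
   = 125.0 Hz

125.0 Hz


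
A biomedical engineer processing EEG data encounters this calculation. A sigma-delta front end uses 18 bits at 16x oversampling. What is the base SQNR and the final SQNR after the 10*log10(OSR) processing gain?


Step 1 — baseline SQNR at Nyquist:
SQNR_base = 6.02*N + 1.76
          = 6.02*18 + 1.76
          = 110.12 dB

Step 2 — oversampling processing gain:
G = 10*log10(OSR) = 10*log10(16) = 12.04 dB

Step 3 — total:
SQNR_total = 110.12 + 12.04 = 122.16 dB

Base SQNR = 110.12 dB; oversampled SQNR = 122.16 dB


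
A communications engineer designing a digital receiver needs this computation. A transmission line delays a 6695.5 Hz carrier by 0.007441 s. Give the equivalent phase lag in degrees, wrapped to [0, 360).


Phase shift from frequency and time delay:
phi = 360 * f * t_delay
    = 360 * 6695.5 * 0.007441
    = 17935.64 degrees
    mod 360 = 295.64 degrees

295.64 degrees


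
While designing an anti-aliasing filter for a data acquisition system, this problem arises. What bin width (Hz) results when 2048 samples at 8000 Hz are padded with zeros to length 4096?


Frequency resolution after zero-padding:
N_padded = 2048 * 2 = 4096
df = fs / N_padded
   = 8000 / 4096
   = 1.9531 Hz

1.9531 Hz


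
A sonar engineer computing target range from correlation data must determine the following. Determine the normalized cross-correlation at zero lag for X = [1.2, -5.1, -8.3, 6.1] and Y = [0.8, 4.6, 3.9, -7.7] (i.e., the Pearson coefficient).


Pearson correlation coefficient (population):
r = cov(X,Y) / (std(X) * std(Y))
Mean X = -1.525, Mean Y = 0.4
Cov(X,Y) = -24.85
Std(X) = 5.573318, Std(Y) = 4.890297
r = -0.9118

-0.9118


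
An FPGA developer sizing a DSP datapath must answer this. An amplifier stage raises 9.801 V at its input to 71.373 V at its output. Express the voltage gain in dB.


Voltage gain in dB:
G = 20 * log10(Vout / Vin)
  = 20 * log10(71.373 / 9.801)
  = 20 * log10(7.282216)
  = 20 * 0.862264
  = 17.25 dB

17.25 dB


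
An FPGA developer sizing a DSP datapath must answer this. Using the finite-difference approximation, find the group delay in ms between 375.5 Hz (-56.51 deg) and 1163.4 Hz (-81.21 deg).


Group delay from phase difference:
tau = -d(phi)/d(omega)
d(phi) = -24.7 deg = -0.431096 rad
d(omega) = 2*pi*(1163.4 - 375.5) = 4950.5217 rad/s
tau = -(-0.431096) / 4950.5217
    = 0.0871 ms

0.0871 ms


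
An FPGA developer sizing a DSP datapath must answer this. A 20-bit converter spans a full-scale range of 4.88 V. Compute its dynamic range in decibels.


Dynamic range from full-scale to LSB:
V_min = V_max / 2^bits = 4.88 / 2^20
DR = 20 * log10(V_max / V_min)
   = 20 * log10(2^20)
   = 20 * 20 * log10(2)
   = 120.41 dB

120.41 dB


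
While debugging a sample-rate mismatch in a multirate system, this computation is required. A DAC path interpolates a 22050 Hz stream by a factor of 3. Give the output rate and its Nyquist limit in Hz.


Step 1 — output sample rate after interpolation by L:
fs_out = L * fs_in = 3 * 22050 = 66150 Hz

Step 2 — Nyquist frequency of the output stream:
f_Nyq = fs_out / 2 = 66150 / 2 = 33075.0 Hz

fs_out = 66150 Hz; f_Nyquist = 33075.0 Hz


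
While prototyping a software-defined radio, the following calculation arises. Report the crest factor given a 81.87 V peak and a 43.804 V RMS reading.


Crest factor is the ratio of peak to RMS:
CF = V_peak / V_rms
   = 81.87 / 43.804
   = 1.869

1.869


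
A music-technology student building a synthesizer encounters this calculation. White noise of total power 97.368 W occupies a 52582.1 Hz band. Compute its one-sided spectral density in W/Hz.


Power spectral density:
PSD = P / BW
    = 97.368 / 52582.1
    = 0.00185173 W/Hz

0.00185173 W/Hz


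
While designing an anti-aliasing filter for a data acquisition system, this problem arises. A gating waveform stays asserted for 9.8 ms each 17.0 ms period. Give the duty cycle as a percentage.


Duty cycle as a percentage:
DC = (t_on / T) * 100
   = (9.8 / 17.0) * 100
   = 0.576471 * 100
   = 57.65 %

57.65 %


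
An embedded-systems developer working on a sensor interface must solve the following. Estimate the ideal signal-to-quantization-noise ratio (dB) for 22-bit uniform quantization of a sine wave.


Theoretical SNR for a full-scale sinusoid:
SNR = 6.02 * N + 1.76
    = 6.02 * 22 + 1.76
    = 132.44 + 1.76
    = 134.2 dB

134.2 dB


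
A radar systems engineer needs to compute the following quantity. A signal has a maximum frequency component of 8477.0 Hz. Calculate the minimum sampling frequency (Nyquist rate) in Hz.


The Nyquist rate is twice the maximum frequency component.
fs_min = 2 * fmax
      = 2 * 8477.0
      = 16954.0 Hz

16954.0


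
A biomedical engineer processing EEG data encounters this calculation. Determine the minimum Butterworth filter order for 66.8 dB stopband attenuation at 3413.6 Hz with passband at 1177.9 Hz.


Butterworth filter order formula:
n = log10(10^(A/10) - 1) / (2 * log10(f_stop/f_pass))
10^(66.8/10) - 1 = 4786299.9232
f_stop/f_pass = 3413.6 / 1177.9 = 2.898
n = 7.2278 -> ceil = 8

8


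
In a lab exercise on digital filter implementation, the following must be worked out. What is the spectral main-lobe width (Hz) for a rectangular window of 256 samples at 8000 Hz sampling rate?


Main lobe width for a rectangular window:
Width = 2 * fs / N
      = 2 * 8000 / 256
      = 16000 / 256
      = 62.5 Hz

62.5 Hz


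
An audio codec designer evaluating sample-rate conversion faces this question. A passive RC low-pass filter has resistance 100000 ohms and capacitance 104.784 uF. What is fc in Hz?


Cutoff frequency of a first-order RC filter:
fc = 1 / (2 * pi * R * C)
C = 104.784 uF = 0.000104784 F
fc = 1 / (2 * pi * 100000 * 0.000104784)
   = 1 / 65.837728922751
   = 0.015189 Hz

0.015189 Hz


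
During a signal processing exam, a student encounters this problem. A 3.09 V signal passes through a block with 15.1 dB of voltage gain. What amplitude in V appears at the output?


Output voltage from dB gain:
V_out = V_in * 10^(gain_dB / 20)
      = 3.09 * 10^(15.1 / 20)
      = 3.09 * 5.688529
      = 17.5776 V

17.5776 V


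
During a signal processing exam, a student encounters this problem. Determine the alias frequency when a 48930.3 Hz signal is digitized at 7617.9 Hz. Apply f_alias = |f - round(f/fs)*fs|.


Compute the nearest integer multiple of fs to the signal:
n = round(48930.3 / 7617.9) = 6
f_alias = |48930.3 - 6 * 7617.9|
        = |48930.3 - 45707.4|
        = 3222.9 Hz

3222.9


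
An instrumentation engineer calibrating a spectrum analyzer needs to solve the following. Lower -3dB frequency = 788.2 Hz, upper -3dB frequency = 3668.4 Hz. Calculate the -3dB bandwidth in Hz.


Bandwidth is the difference of -3dB frequencies:
BW = f_high - f_low
   = 3668.4 - 788.2
   = 2880.2 Hz

2880.2 Hz


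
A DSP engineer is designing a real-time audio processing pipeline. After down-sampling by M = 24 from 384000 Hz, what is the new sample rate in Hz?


Decimation reduces the sample rate:
fs_out = fs_in / M
       = 384000 / 24
       = 16000.0 Hz

16000.0 Hz


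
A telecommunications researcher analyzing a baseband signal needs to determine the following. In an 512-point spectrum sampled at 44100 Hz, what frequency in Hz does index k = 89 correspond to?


Frequency of DFT bin k:
f_k = k * fs / N
    = 89 * 44100 / 512
    = 3924900 / 512
    = 7665.82 Hz

7665.82 Hz


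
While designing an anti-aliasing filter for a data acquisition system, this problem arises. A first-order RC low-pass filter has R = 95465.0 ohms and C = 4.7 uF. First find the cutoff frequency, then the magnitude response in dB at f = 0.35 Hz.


Step 1 — cutoff frequency:
fc = 1 / (2*pi*R*C)
C = 4.7 uF = 4.7e-06 F
fc = 1 / (2*pi*95465.0*4.7e-06)
   = 0.354714 Hz

Step 2 — magnitude at f = 0.35 Hz:
|H(f)| = 1 / sqrt(1 + (f/fc)^2)
f/fc = 0.35 / 0.354714 = 0.98671
|H| = 1 / sqrt(1 + 0.973597) = 0.7118209
|H|_dB = 20*log10(0.7118209) = -2.95 dB

fc = 0.354714 Hz; |H(0.35 Hz)| = -2.95 dB


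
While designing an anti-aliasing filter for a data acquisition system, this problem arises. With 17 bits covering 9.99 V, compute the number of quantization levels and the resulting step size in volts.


Step 1 — number of quantization levels:
L = 2^N = 2^17 = 131072

Step 2 — LSB step size:
delta = Vfs / L
      = 9.99 / 131072
      = 7.622e-05 V

Levels = 131072; step size = 7.622e-05 V


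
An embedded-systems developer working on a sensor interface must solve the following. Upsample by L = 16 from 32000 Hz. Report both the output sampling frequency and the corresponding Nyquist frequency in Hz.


Step 1 — output sample rate after interpolation by L:
fs_out = L * fs_in = 16 * 32000 = 512000 Hz

Step 2 — Nyquist frequency of the output stream:
f_Nyq = fs_out / 2 = 512000 / 2 = 256000.0 Hz

fs_out = 512000 Hz; f_Nyquist = 256000.0 Hz


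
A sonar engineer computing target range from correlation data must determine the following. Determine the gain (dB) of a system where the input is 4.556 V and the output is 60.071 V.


Voltage gain in dB:
G = 20 * log10(Vout / Vin)
  = 20 * log10(60.071 / 4.556)
  = 20 * log10(13.185031)
  = 20 * 1.120081
  = 22.4 dB

22.4 dB


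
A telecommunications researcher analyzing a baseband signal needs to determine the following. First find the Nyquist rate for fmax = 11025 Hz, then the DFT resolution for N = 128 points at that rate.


Step 1 — Nyquist sampling rate:
fs = 2 * fmax = 2 * 11025 = 22050 Hz

Step 2 — DFT bin spacing:
df = fs / N = 22050 / 128 = 172.2656 Hz

172.2656 Hz


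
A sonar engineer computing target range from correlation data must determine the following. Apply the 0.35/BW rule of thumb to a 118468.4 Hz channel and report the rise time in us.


Rise time from bandwidth relationship:
tr = 0.35 / BW
   = 0.35 / 118468.4
   = 2.954374331e-06 s
   = 2.9544 us

2.9544 us


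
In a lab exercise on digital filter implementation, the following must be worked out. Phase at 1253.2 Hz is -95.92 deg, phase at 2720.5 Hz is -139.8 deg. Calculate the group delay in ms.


Group delay from phase difference:
tau = -d(phi)/d(omega)
d(phi) = -43.88 deg = -0.76585 rad
d(omega) = 2*pi*(2720.5 - 1253.2) = 9219.3178 rad/s
tau = -(-0.76585) / 9219.3178
    = 0.0831 ms

0.0831 ms


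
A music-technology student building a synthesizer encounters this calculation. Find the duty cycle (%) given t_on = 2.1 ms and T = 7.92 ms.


Duty cycle as a percentage:
DC = (t_on / T) * 100
   = (2.1 / 7.92) * 100
   = 0.265152 * 100
   = 26.52 %

26.52 %


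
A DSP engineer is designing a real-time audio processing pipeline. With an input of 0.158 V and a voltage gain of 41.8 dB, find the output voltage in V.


Output voltage from dB gain:
V_out = V_in * 10^(gain_dB / 20)
      = 0.158 * 10^(41.8 / 20)
      = 0.158 * 123.026877
      = 19.4382 V

19.4382 V


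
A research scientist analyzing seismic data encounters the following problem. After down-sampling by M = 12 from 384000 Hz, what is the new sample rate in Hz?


Decimation reduces the sample rate:
fs_out = fs_in / M
       = 384000 / 12
       = 32000.0 Hz

32000.0 Hz


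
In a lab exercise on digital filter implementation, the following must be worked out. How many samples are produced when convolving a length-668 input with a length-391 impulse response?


Linear convolution output length:
L = N + M - 1
  = 668 + 391 - 1
  = 1058 samples

1058


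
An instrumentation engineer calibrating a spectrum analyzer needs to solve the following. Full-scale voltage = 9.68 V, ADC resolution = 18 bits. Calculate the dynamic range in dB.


Dynamic range from full-scale to LSB:
V_min = V_max / 2^bits = 9.68 / 2^18
DR = 20 * log10(V_max / V_min)
   = 20 * log10(2^18)
   = 20 * 18 * log10(2)
   = 108.37 dB

108.37 dB


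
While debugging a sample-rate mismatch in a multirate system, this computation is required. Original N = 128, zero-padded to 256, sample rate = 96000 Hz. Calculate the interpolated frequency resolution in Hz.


Frequency resolution after zero-padding:
N_padded = 128 * 2 = 256
df = fs / N_padded
   = 96000 / 256
   = 375.0 Hz

375.0 Hz


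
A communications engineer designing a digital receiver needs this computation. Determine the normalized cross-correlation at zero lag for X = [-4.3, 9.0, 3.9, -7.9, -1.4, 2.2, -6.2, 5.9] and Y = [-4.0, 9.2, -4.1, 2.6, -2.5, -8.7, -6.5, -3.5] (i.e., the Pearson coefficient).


Pearson correlation coefficient (population):
r = cov(X,Y) / (std(X) * std(Y))
Mean X = 0.15, Mean Y = -2.1875
Cov(X,Y) = 8.763125
Std(X) = 5.667671, Std(Y) = 5.2722
r = 0.2933

0.2933


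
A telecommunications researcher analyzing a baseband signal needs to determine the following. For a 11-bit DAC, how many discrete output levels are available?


Number of quantization levels = 2^N
= 2^11
= 2048

2048


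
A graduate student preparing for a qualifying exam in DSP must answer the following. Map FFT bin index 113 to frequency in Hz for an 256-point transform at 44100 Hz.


Frequency of DFT bin k:
f_k = k * fs / N
    = 113 * 44100 / 256
    = 4983300 / 256
    = 19466.016 Hz

19466.016 Hz


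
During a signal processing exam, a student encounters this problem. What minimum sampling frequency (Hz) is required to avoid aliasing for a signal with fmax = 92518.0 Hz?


The Nyquist rate is twice the maximum frequency component.
fs_min = 2 * fmax
      = 2 * 92518.0
      = 185036.0 Hz

185036.0


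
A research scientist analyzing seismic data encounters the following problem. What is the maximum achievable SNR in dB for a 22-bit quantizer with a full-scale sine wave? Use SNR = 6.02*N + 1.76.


Theoretical SNR for a full-scale sinusoid:
SNR = 6.02 * N + 1.76
    = 6.02 * 22 + 1.76
    = 132.44 + 1.76
    = 134.2 dB

134.2 dB
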